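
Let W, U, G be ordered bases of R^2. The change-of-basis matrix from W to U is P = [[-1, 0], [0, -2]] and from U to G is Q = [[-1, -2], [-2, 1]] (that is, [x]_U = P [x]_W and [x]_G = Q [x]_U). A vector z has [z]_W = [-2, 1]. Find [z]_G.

Apply P to get U-coordinates [2, -2], then Q to get G-coordinates.
The result is [z]_G = [2, -6].

[2, -6]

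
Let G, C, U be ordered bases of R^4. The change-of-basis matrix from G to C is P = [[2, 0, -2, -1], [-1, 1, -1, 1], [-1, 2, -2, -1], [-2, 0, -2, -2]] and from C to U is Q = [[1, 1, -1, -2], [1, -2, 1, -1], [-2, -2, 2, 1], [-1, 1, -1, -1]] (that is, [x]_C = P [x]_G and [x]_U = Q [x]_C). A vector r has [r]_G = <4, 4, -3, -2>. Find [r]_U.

First [r]_C = P [r]_G = <16, 1, 12, 2>.
Then [r]_U = Q [r]_C = <1, 24, -8, -29>.

<1, 24, -8, -29>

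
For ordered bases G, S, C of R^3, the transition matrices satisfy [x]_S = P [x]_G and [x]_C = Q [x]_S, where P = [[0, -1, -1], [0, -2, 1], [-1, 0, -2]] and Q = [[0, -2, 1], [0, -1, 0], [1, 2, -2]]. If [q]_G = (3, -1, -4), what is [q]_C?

Apply P to get S-coordinates (5, -2, 5), then Q to get C-coordinates.
The result is [q]_C = (9, 2, -9).

(9, 2, -9)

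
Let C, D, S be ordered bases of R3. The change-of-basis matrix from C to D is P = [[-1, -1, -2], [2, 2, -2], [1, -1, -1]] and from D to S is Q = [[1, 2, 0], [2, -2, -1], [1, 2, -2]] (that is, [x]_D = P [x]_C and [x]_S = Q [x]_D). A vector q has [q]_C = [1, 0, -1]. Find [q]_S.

Composing the changes, [q]_S = Q P [q]_C.
Q P = [[3, 3, -6], [-7, -5, 1], [1, 5, -4]]; applying this to [1, 0, -1] gives [9, -8, 5].

[9, -8, 5]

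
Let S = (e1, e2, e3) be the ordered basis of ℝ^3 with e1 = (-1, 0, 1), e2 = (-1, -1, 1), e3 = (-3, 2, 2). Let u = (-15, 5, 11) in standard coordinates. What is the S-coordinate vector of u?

(0, 3, 4)

We seek scalars with c_1 e1 + ... + c_3 e3 = u; equivalently solve M c = u where the columns of M are e1, ..., e3.
Row-reducing the augmented matrix [M | u] gives c = (0, 3, 4).
Check: 0·e1 + 3e2 + 4e3 = (-15, 5, 11).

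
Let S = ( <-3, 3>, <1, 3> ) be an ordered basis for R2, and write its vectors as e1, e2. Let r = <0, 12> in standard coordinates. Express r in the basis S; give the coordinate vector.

<1, 3>

[r]_S is the unique c with M c = r, where M has columns e1, e2.
System: -3c_1 + c_2 = 0, 3c_1 + 3c_2 = 12; solving gives c_1 = 1, c_2 = 3.
Check: e1 + 3e2 = <0, 12>.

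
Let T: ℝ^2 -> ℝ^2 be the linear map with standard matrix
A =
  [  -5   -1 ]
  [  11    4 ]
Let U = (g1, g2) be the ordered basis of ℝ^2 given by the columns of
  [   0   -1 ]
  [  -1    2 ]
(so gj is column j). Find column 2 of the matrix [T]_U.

<-3, -3>

Column 2 of [T]_U is the U-coordinate vector of T(g2).
In standard coordinates T(g2) = A g2 = <3, -3>.
Converting to U: <3, -3> = -3g1 - 3g2, so the coordinate vector is <-3, -3>.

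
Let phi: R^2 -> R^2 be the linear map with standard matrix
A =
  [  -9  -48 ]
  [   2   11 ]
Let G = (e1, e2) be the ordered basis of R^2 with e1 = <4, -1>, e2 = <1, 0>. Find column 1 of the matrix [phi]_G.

<3, 0>

Compute phi(e1) = A e1 = <12, -3> in standard coordinates.
Then write this in G-coordinates: solve for y in y_1 e1 + y_2 e2 = <12, -3>.
This gives y = <3, 0>, which is column 1 of [phi]_G.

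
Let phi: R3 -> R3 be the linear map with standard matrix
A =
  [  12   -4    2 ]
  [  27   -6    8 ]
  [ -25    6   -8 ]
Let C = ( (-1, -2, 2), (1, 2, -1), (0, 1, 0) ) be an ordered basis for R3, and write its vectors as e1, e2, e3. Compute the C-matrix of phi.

[[-3, -3, 2], [-3, -1, -2], [1, 3, 2]]

With P the matrix whose columns are e1, ..., e3, [phi]_C = P^(-1) A P.
Column by column: phi(e1) = A e1 = (0, 1, -3); its C-coordinates (-3, -3, 1) give column 1.
Continuing for each basis vector yields [phi]_C = [[-3, -3, 2], [-3, -1, -2], [1, 3, 2]].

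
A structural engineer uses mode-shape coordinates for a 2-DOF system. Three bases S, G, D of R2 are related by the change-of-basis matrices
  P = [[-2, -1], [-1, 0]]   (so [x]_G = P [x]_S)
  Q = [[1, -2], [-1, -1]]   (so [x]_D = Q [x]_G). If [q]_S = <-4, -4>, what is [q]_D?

<4, -16>

Composing the changes, [q]_D = Q P [q]_S.
Q P = [[0, -1], [3, 1]]; applying this to <-4, -4> gives <4, -16>.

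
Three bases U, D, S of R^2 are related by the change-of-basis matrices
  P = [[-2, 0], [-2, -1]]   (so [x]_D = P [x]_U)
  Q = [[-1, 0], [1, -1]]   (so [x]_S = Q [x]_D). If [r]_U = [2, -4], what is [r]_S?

Apply P to get D-coordinates [-4, 0], then Q to get S-coordinates.
The result is [r]_S = [4, -4].

[4, -4]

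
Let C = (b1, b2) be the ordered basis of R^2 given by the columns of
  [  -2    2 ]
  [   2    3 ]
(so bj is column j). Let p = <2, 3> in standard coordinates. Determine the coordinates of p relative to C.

<0, 1>

[p]_C is the unique c with M c = p, where M has columns b1, b2.
System: -2c_1 + 2c_2 = 2, 2c_1 + 3c_2 = 3; solving gives c_1 = 0, c_2 = 1.
Check: 0·b1 + b2 = <2, 3>.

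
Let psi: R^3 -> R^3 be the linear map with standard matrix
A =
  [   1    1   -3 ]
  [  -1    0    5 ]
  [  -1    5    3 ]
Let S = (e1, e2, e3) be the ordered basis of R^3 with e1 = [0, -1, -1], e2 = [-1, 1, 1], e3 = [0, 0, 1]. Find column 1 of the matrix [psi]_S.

Column 1 of [psi]_S is the S-coordinate vector of psi(e1).
In standard coordinates psi(e1) = A e1 = [2, -5, -8].
Converting to S: [2, -5, -8] = 3e1 - 2e2 - 3e3, so the coordinate vector is [3, -2, -3].

[3, -2, -3]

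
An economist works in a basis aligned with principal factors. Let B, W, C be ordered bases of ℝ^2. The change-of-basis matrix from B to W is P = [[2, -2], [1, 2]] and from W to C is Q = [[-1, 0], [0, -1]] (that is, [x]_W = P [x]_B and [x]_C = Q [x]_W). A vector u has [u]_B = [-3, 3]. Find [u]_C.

First [u]_W = P [u]_B = [-12, 3].
Then [u]_C = Q [u]_W = [12, -3].

[12, -3]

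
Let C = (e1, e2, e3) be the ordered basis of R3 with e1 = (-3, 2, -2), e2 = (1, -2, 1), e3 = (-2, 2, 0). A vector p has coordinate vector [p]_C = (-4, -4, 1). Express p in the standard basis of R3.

By definition p = -4e1 - 4e2 + e3.
Summing componentwise gives (6, 2, 4).

(6, 2, 4)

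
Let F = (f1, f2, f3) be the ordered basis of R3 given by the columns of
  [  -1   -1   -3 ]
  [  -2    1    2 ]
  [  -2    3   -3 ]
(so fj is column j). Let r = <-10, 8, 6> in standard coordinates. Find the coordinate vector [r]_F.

We seek scalars with c_1 f1 + ... + c_3 f3 = r; equivalently solve M c = r where the columns of M are f1, ..., f3.
Gaussian elimination on [M | r] yields c = (0, 4, 2).
Check: 0·f1 + 4f2 + 2f3 = <-10, 8, 6>.

<0, 4, 2>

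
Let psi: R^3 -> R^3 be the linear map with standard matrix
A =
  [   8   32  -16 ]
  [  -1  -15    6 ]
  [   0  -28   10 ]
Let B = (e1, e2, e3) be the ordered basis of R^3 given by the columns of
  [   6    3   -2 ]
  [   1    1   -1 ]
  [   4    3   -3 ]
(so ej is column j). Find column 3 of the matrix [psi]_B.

Compute psi(e3) = A e3 = <0, -1, -2> in standard coordinates.
Then write this in B-coordinates: solve for y in y_1 e1 + ... + y_3 e3 = <0, -1, -2>.
This gives y = <1, -2, 0>, which is column 3 of [psi]_B.

<1, -2, 0>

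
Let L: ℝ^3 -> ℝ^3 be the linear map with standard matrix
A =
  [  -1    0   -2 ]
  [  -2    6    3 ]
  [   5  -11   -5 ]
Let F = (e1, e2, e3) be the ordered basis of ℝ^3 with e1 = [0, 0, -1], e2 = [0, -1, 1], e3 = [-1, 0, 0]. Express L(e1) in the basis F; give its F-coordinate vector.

[-2, 3, -2]

Column 1 of [L]_F is the F-coordinate vector of L(e1).
In standard coordinates L(e1) = A e1 = [2, -3, 5].
Converting to F: [2, -3, 5] = -2e1 + 3e2 - 2e3, so the coordinate vector is [-2, 3, -2].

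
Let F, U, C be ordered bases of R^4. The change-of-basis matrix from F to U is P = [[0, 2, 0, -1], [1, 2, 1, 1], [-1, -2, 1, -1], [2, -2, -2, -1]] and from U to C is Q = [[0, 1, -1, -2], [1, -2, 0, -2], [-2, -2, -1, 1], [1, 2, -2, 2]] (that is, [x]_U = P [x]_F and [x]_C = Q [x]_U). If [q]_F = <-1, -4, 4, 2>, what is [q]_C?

Composing the changes, [q]_C = Q P [q]_F.
Q P = [[-2, 8, 4, 4], [-6, 2, 2, -1], [1, -8, -5, 0], [8, 6, -4, 1]]; applying this to <-1, -4, 4, 2> gives <-6, 4, 11, -46>.

<-6, 4, 11, -46>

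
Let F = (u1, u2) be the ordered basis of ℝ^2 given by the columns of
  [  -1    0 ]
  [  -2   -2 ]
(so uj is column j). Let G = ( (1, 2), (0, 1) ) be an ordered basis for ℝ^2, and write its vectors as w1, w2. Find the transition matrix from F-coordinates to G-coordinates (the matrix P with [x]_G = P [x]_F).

[[-1, 0], [0, -2]]

Column j of P is [uj]_G, since P maps F-coordinates to G-coordinates.
Expressing u1 in G: u1 = -w1 + 0·w2, so column 1 of P is (-1, 0).
Doing the same for each uj gives P = [[-1, 0], [0, -2]].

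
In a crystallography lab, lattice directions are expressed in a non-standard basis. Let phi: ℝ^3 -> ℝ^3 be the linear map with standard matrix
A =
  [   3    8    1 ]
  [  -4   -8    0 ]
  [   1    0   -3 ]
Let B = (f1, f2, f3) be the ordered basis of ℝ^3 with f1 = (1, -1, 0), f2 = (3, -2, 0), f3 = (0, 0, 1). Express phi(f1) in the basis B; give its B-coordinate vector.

Column 1 of [phi]_B is the B-coordinate vector of phi(f1).
In standard coordinates phi(f1) = A f1 = (-5, 4, 1).
Converting to B: (-5, 4, 1) = -2f1 - f2 + f3, so the coordinate vector is (-2, -1, 1).

(-2, -1, 1)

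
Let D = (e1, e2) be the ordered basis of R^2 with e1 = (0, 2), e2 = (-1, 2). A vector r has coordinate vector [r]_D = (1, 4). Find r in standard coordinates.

r = M [r]_D, where M has columns e1, e2.
Carrying out the matrix-vector product, r = (-4, 10).

(-4, 10)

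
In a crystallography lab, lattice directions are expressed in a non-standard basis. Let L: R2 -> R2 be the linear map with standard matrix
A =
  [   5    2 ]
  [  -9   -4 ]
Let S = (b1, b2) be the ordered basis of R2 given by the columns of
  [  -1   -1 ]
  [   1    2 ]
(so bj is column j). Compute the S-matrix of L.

[[1, 1], [2, 0]]

The j-th column of [L]_S is [L(bj)]_S.
L(b1) = A b1 = (-3, 5) = b1 + 2b2, so column 1 is (1, 2).
Repeating for b2 and assembling the columns gives [[1, 1], [2, 0]].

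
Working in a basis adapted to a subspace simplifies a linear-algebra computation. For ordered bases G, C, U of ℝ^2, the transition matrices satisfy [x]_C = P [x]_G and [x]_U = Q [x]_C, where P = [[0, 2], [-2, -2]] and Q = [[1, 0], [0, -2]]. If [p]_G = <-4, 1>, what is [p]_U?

Composing the changes, [p]_U = Q P [p]_G.
Q P = [[0, 2], [4, 4]]; applying this to <-4, 1> gives <2, -12>.

<2, -12>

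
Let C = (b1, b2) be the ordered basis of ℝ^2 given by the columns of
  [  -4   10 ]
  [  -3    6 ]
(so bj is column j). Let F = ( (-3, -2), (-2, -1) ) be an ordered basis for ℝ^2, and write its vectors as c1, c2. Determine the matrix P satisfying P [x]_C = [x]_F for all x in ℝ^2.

[[2, -2], [-1, -2]]

Let M have columns bj and N have columns cj. Then for every x, N [x]_F = x = M [x]_C, so P = N^(-1) M.
Since det N = -1, N^(-1) has integer entries; multiplying gives P = [[2, -2], [-1, -2]].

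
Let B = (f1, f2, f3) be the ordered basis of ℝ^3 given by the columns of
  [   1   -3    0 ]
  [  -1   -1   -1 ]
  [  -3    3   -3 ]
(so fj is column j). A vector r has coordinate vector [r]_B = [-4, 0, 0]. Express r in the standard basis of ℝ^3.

r = M [r]_B, where M has columns f1, ..., f3.
Carrying out the matrix-vector product, r = [-4, 4, 12].

[-4, 4, 12]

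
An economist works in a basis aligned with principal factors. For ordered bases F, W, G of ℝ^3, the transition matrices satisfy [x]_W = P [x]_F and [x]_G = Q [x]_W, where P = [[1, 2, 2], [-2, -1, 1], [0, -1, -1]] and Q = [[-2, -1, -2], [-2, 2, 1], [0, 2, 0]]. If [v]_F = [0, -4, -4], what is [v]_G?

[16, 40, 0]

Apply P to get W-coordinates [-16, 0, 8], then Q to get G-coordinates.
The result is [v]_G = [16, 40, 0].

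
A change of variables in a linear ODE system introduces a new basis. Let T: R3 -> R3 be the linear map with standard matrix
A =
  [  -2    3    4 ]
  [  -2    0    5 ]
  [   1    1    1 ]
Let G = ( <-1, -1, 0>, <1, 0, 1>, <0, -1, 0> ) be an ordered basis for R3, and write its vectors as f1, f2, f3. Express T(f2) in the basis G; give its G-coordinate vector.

Compute T(f2) = A f2 = <2, 3, 2> in standard coordinates.
Then write this in G-coordinates: solve for y in y_1 f1 + ... + y_3 f3 = <2, 3, 2>.
This gives y = <0, 2, -3>, which is column 2 of [T]_G.

<0, 2, -3>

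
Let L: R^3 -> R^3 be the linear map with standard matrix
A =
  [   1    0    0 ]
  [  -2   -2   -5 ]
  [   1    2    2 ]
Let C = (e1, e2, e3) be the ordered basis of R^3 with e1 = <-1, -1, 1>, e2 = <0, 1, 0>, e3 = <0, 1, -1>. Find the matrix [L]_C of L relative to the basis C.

The j-th column of [L]_C is [L(ej)]_C.
L(e1) = A e1 = <-1, -1, -1> = e1 - 2e2 + 2e3, so column 1 is <1, -2, 2>.
Repeating for e2, e3 and assembling the columns gives [[1, 0, 0], [-2, 0, 3], [2, -2, 0]].

[[1, 0, 0], [-2, 0, 3], [2, -2, 0]]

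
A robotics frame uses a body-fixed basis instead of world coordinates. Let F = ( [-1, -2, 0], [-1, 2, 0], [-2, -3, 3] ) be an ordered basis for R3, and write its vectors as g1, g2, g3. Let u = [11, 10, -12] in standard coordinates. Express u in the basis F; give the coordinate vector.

Write u = c_1 g1 + ... + c_3 g3 and solve for the c_i.
Solving this 3x3 system gives c = (-1, -2, -4).
Check: -g1 - 2g2 - 4g3 = [11, 10, -12].

[-1, -2, -4]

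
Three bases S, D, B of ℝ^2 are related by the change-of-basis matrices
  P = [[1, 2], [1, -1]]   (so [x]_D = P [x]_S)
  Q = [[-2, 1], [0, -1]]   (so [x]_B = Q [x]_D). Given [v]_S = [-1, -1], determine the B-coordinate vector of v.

Apply P to get D-coordinates [-3, 0], then Q to get B-coordinates.
The result is [v]_B = [6, 0].

[6, 0]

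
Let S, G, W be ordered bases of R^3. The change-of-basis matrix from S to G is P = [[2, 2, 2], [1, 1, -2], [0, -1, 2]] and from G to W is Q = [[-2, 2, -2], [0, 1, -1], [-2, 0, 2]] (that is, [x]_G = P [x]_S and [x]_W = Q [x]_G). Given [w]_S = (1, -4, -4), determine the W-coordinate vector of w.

Apply P to get G-coordinates (-14, 5, -4), then Q to get W-coordinates.
The result is [w]_W = (46, 9, 20).

(46, 9, 20)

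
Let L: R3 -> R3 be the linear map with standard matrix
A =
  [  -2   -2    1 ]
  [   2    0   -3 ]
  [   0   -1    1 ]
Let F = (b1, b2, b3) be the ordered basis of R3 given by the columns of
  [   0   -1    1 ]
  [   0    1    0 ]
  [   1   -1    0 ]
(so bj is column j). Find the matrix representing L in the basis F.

[[-2, -1, 2], [-3, 1, 2], [-2, 0, 0]]

The j-th column of [L]_F is [L(bj)]_F.
L(b1) = A b1 = <1, -3, 1> = -2b1 - 3b2 - 2b3, so column 1 is <-2, -3, -2>.
Repeating for b2, b3 and assembling the columns gives [[-2, -1, 2], [-3, 1, 2], [-2, 0, 0]].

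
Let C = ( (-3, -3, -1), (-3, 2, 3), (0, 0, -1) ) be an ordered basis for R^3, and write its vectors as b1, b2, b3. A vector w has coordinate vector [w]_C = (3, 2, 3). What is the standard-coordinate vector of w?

(-15, -5, 0)

w = M [w]_C, where M has columns b1, ..., b3.
Carrying out the matrix-vector product, w = (-15, -5, 0).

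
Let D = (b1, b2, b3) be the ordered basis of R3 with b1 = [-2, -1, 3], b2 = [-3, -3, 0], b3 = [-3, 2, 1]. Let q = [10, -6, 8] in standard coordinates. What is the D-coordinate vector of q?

We seek scalars with c_1 b1 + ... + c_3 b3 = q; equivalently solve M c = q where the columns of M are b1, ..., b3.
Gaussian elimination on [M | q] yields c = (4, -2, -4).
Check: 4b1 - 2b2 - 4b3 = [10, -6, 8].

[4, -2, -4]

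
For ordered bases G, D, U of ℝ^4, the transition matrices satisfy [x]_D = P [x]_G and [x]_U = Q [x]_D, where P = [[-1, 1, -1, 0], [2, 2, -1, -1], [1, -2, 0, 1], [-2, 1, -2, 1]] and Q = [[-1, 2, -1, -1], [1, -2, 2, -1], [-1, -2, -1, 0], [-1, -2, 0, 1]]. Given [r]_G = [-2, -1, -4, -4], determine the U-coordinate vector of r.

[-4, -14, -5, -2]

Composing the changes, [r]_U = Q P [r]_G.
Q P = [[6, 4, 1, -4], [-1, -8, 3, 3], [-4, -3, 3, 1], [-5, -4, 1, 3]]; applying this to [-2, -1, -4, -4] gives [-4, -14, -5, -2].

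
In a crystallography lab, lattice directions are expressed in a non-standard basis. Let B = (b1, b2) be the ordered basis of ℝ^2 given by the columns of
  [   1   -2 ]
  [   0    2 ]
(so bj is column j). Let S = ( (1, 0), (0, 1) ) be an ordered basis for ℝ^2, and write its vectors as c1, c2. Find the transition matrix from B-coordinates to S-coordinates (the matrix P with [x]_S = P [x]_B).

[[1, -2], [0, 2]]

Take x = bj: its B-coordinates are the j-th standard unit vector, so P e_j — column j of P — equals [bj]_S.
b1 = c1 + 0·c2, giving column 1 = (1, 0); repeating for each j gives P = [[1, -2], [0, 2]].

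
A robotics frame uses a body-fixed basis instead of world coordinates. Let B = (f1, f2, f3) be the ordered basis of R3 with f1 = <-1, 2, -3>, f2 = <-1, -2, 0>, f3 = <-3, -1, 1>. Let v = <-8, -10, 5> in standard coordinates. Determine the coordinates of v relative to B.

<-1, 3, 2>

[v]_B is the unique c with M c = v, where M has columns f1, ..., f3.
Row-reducing the augmented matrix [M | v] gives c = (-1, 3, 2).
Check: -f1 + 3f2 + 2f3 = <-8, -10, 5>.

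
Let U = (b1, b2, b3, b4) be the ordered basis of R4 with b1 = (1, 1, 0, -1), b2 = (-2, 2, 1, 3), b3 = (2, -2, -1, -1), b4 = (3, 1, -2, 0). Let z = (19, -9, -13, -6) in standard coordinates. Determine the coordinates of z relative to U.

(-3, -2, 3, 4)

We seek scalars with c_1 b1 + ... + c_4 b4 = z; equivalently solve M c = z where the columns of M are b1, ..., b4.
Row-reducing the augmented matrix [M | z] gives c = (-3, -2, 3, 4).
Check: -3b1 - 2b2 + 3b3 + 4b4 = (19, -9, -13, -6).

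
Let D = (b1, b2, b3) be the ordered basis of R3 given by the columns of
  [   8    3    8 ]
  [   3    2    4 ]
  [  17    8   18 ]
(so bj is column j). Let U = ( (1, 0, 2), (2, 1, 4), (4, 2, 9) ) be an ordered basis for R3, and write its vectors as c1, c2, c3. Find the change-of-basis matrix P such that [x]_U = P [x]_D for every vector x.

Take x = bj: its D-coordinates are the j-th standard unit vector, so P e_j — column j of P — equals [bj]_U.
b1 = 2c1 + c2 + c3, giving column 1 = (2, 1, 1); repeating for each j gives P = [[2, -1, 0], [1, -2, 0], [1, 2, 2]].

[[2, -1, 0], [1, -2, 0], [1, 2, 2]]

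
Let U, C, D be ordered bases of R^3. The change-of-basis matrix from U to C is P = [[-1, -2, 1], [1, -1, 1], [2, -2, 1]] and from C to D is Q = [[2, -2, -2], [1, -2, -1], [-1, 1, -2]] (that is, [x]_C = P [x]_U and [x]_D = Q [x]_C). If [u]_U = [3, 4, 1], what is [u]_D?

First [u]_C = P [u]_U = [-10, 0, -1].
Then [u]_D = Q [u]_C = [-18, -9, 12].

[-18, -9, 12]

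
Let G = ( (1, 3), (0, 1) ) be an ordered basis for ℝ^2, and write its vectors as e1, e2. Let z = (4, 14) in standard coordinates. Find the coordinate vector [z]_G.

Write z = c_1 e1 + c_2 e2 and solve for the c_i.
System: c_1 + 0c_2 = 4, 3c_1 + c_2 = 14; solving gives c_1 = 4, c_2 = 2.
Check: 4e1 + 2e2 = (4, 14).

(4, 2)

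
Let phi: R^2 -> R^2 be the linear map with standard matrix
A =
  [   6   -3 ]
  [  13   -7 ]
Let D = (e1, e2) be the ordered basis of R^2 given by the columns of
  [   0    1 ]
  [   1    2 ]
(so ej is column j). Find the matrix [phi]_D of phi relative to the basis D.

[[-1, -1], [-3, 0]]

The j-th column of [phi]_D is [phi(ej)]_D.
phi(e1) = A e1 = [-3, -7] = -e1 - 3e2, so column 1 is [-1, -3].
Repeating for e2 and assembling the columns gives [[-1, -1], [-3, 0]].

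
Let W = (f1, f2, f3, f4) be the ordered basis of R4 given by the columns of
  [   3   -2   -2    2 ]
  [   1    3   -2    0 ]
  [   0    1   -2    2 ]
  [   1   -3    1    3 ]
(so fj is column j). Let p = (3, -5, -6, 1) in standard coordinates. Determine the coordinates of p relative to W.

Write p = c_1 f1 + ... + c_4 f4 and solve for the c_i.
Gaussian elimination on [M | p] yields c = (1, -2, 0, -2).
Check: f1 - 2f2 + 0·f3 - 2f4 = (3, -5, -6, 1).

(1, -2, 0, -2)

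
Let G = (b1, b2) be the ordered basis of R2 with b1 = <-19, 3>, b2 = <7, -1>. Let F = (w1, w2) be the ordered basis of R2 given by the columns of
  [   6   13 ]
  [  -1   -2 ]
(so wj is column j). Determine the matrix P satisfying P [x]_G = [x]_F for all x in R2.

Column j of P is [bj]_F, since P maps G-coordinates to F-coordinates.
Expressing b1 in F: b1 = -w1 - w2, so column 1 of P is <-1, -1>.
Doing the same for each bj gives P = [[-1, -1], [-1, 1]].

[[-1, -1], [-1, 1]]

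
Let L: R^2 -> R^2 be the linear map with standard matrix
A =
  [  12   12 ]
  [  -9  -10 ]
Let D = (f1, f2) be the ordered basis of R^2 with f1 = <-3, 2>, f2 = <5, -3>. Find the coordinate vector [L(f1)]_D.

Compute L(f1) = A f1 = <-12, 7> in standard coordinates.
Then write this in D-coordinates: solve for y in y_1 f1 + y_2 f2 = <-12, 7>.
This gives y = <-1, -3>, which is column 1 of [L]_D.

<-1, -3>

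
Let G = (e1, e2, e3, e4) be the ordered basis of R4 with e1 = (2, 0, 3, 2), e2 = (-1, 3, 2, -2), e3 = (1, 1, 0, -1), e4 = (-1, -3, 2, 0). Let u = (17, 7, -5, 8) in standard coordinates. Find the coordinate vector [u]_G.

Write u = c_1 e1 + ... + c_4 e4 and solve for the c_i.
Row-reducing the augmented matrix [M | u] gives c = (3, -3, 4, -4).
Check: 3e1 - 3e2 + 4e3 - 4e4 = (17, 7, -5, 8).

(3, -3, 4, -4)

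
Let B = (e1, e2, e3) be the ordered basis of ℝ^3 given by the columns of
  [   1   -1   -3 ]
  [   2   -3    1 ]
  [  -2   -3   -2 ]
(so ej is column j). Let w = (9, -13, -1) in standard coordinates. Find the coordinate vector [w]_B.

We seek scalars with c_1 e1 + ... + c_3 e3 = w; equivalently solve M c = w where the columns of M are e1, ..., e3.
Gaussian elimination on [M | w] yields c = (0, 3, -4).
Check: 0·e1 + 3e2 - 4e3 = (9, -13, -1).

(0, 3, -4)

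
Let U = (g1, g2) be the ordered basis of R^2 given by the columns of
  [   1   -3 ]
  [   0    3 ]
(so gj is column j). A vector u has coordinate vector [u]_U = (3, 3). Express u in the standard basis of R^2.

By definition u = 3g1 + 3g2.
Summing componentwise gives (-6, 9).

(-6, 9)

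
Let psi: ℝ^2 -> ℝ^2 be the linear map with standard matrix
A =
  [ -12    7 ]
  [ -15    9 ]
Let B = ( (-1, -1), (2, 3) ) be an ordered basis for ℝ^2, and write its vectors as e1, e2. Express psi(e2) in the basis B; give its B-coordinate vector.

Column 2 of [psi]_B is the B-coordinate vector of psi(e2).
In standard coordinates psi(e2) = A e2 = (-3, -3).
Converting to B: (-3, -3) = 3e1 + 0·e2, so the coordinate vector is (3, 0).

(3, 0)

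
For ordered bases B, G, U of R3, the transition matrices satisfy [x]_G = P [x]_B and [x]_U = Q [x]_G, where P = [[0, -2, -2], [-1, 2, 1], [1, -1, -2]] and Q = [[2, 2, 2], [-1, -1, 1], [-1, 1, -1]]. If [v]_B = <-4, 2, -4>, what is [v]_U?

Composing the changes, [v]_U = Q P [v]_B.
Q P = [[0, -2, -6], [2, -1, -1], [-2, 5, 5]]; applying this to <-4, 2, -4> gives <20, -6, -2>.

<20, -6, -2>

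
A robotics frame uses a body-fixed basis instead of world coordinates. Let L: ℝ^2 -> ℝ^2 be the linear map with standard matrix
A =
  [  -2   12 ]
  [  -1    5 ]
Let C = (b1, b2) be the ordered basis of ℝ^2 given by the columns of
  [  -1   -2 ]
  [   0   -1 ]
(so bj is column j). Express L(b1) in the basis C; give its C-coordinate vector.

Column 1 of [L]_C is the C-coordinate vector of L(b1).
In standard coordinates L(b1) = A b1 = (2, 1).
Converting to C: (2, 1) = 0·b1 - b2, so the coordinate vector is (0, -1).

(0, -1)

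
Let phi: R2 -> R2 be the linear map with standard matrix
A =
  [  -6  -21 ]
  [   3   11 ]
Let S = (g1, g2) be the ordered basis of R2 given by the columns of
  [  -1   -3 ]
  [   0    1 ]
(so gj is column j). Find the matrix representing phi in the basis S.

[[3, -3], [-3, 2]]

With P the matrix whose columns are g1, g2, [phi]_S = P^(-1) A P.
Column by column: phi(g1) = A g1 = <6, -3>; its S-coordinates <3, -3> give column 1.
Continuing for each basis vector yields [phi]_S = [[3, -3], [-3, 2]].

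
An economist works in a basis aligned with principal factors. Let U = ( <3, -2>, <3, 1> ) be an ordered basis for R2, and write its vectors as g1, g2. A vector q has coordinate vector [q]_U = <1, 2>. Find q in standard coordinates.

The coordinates say q = g1 + 2g2; adding the scaled basis vectors gives <9, 0>.

<9, 0>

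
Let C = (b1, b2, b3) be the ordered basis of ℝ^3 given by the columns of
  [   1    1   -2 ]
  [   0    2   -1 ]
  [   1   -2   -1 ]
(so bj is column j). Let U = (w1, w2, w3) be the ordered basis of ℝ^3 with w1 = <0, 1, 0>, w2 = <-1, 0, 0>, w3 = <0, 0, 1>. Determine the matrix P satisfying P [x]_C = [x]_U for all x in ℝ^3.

Let M have columns bj and N have columns wj. Then for every x, N [x]_U = x = M [x]_C, so P = N^(-1) M.
Since det N = 1, N^(-1) has integer entries; multiplying gives P = [[0, 2, -1], [-1, -1, 2], [1, -2, -1]].

[[0, 2, -1], [-1, -1, 2], [1, -2, -1]]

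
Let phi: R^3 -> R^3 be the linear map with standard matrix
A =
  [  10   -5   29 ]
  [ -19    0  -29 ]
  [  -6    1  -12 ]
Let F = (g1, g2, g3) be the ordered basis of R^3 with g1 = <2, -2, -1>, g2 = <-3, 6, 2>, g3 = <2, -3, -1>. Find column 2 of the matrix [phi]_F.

Compute phi(g2) = A g2 = <-2, -1, 0> in standard coordinates.
Then write this in F-coordinates: solve for y in y_1 g1 + ... + y_3 g3 = <-2, -1, 0>.
This gives y = <-1, -2, -3>, which is column 2 of [phi]_F.

<-1, -2, -3>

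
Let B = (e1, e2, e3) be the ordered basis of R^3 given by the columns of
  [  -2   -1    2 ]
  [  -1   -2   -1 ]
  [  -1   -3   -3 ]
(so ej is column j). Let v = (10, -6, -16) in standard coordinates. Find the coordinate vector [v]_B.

(-2, 2, 4)

[v]_B is the unique c with M c = v, where M has columns e1, ..., e3.
Gaussian elimination on [M | v] yields c = (-2, 2, 4).
Check: -2e1 + 2e2 + 4e3 = (10, -6, -16).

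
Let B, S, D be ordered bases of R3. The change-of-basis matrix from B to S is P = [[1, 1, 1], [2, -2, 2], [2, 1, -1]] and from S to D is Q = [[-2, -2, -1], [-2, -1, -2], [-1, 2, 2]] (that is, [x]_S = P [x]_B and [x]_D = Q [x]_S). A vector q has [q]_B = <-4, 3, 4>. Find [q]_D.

Composing the changes, [q]_D = Q P [q]_B.
Q P = [[-8, 1, -5], [-8, -2, -2], [7, -3, 1]]; applying this to <-4, 3, 4> gives <15, 18, -33>.

<15, 18, -33>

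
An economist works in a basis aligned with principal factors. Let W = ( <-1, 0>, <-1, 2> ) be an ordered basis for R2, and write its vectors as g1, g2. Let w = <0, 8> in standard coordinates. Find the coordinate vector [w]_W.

<-4, 4>

Write w = c_1 g1 + c_2 g2 and solve for the c_i.
System: -c_1 - c_2 = 0, 0c_1 + 2c_2 = 8; solving gives c_1 = -4, c_2 = 4.
Check: -4g1 + 4g2 = <0, 8>.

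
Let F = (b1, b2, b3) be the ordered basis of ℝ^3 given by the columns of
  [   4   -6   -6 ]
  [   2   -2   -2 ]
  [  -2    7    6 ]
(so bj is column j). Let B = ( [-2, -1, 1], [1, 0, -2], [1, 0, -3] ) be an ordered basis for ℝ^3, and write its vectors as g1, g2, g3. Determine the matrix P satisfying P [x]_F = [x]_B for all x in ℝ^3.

Take x = bj: its F-coordinates are the j-th standard unit vector, so P e_j — column j of P — equals [bj]_B.
b1 = -2g1 + 0·g2 + 0·g3, giving column 1 = [-2, 0, 0]; repeating for each j gives P = [[-2, 2, 2], [0, -1, -2], [0, -1, 0]].

[[-2, 2, 2], [0, -1, -2], [0, -1, 0]]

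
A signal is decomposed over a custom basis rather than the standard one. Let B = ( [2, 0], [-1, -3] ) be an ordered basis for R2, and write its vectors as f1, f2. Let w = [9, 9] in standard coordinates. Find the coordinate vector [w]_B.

[w]_B is the unique c with M c = w, where M has columns f1, f2.
System: 2c_1 - c_2 = 9, 0c_1 - 3c_2 = 9; solving gives c_1 = 3, c_2 = -3.
Check: 3f1 - 3f2 = [9, 9].

[3, -3]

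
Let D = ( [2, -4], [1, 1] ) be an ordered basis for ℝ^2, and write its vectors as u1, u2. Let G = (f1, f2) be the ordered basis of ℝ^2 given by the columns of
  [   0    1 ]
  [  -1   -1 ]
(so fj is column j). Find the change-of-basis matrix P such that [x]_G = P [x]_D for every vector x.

Take x = uj: its D-coordinates are the j-th standard unit vector, so P e_j — column j of P — equals [uj]_G.
u1 = 2f1 + 2f2, giving column 1 = [2, 2]; repeating for each j gives P = [[2, -2], [2, 1]].

[[2, -2], [2, 1]]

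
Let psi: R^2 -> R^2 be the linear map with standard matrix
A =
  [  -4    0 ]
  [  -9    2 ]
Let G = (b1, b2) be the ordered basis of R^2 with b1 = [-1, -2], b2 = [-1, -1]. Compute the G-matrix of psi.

Let P have columns b1, b2. Then [psi]_G = P^(-1) A P.
Here det P = -1, so P^(-1) is integer; computing A P first and then P^(-1)(A P) gives [[-1, -3], [-3, -1]].

[[-1, -3], [-3, -1]]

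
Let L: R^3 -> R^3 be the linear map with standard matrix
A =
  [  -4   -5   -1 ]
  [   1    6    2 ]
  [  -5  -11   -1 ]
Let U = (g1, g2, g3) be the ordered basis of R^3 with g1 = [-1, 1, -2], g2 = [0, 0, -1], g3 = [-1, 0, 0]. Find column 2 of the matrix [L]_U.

[-2, 3, 1]

Compute L(g2) = A g2 = [1, -2, 1] in standard coordinates.
Then write this in U-coordinates: solve for y in y_1 g1 + ... + y_3 g3 = [1, -2, 1].
This gives y = [-2, 3, 1], which is column 2 of [L]_U.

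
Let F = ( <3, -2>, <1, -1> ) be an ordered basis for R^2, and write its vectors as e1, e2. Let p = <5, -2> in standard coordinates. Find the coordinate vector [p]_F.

Write p = c_1 e1 + c_2 e2 and solve for the c_i.
System: 3c_1 + c_2 = 5, -2c_1 - c_2 = -2; solving gives c_1 = 3, c_2 = -4.
Check: 3e1 - 4e2 = <5, -2>.

<3, -4>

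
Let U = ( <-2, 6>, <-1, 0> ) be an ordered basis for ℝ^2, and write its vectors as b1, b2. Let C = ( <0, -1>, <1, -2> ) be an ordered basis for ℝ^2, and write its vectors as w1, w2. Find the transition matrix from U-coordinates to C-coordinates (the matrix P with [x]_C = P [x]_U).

Let M have columns bj and N have columns wj. Then for every x, N [x]_C = x = M [x]_U, so P = N^(-1) M.
Since det N = 1, N^(-1) has integer entries; multiplying gives P = [[-2, 2], [-2, -1]].

[[-2, 2], [-2, -1]]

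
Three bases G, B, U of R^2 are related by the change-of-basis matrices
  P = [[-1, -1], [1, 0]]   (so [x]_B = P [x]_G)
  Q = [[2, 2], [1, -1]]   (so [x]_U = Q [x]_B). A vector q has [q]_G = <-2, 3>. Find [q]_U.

Apply P to get B-coordinates <-1, -2>, then Q to get U-coordinates.
The result is [q]_U = <-6, 1>.

<-6, 1>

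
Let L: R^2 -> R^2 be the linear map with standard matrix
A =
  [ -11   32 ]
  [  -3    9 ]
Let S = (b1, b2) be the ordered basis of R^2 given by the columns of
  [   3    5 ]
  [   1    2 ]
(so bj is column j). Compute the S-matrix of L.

The j-th column of [L]_S is [L(bj)]_S.
L(b1) = A b1 = <-1, 0> = -2b1 + b2, so column 1 is <-2, 1>.
Repeating for b2 and assembling the columns gives [[-2, 3], [1, 0]].

[[-2, 3], [1, 0]]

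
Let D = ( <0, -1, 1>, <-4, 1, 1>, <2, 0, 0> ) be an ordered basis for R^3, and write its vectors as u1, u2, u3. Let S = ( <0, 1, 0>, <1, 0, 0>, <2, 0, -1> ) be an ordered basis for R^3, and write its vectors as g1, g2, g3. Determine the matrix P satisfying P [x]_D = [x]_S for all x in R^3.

Column j of P is [uj]_S, since P maps D-coordinates to S-coordinates.
Expressing u1 in S: u1 = -g1 + 2g2 - g3, so column 1 of P is <-1, 2, -1>.
Doing the same for each uj gives P = [[-1, 1, 0], [2, -2, 2], [-1, -1, 0]].

[[-1, 1, 0], [2, -2, 2], [-1, -1, 0]]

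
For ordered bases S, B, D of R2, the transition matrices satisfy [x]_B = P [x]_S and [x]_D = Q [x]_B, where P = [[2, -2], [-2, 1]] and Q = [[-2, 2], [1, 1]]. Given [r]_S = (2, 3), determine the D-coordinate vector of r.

Composing the changes, [r]_D = Q P [r]_S.
Q P = [[-8, 6], [0, -1]]; applying this to (2, 3) gives (2, -3).

(2, -3)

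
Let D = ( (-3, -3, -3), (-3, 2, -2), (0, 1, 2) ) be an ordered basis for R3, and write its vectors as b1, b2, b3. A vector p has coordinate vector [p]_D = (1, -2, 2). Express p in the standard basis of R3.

(3, -5, 5)

By definition p = b1 - 2b2 + 2b3.
Summing componentwise gives (3, -5, 5).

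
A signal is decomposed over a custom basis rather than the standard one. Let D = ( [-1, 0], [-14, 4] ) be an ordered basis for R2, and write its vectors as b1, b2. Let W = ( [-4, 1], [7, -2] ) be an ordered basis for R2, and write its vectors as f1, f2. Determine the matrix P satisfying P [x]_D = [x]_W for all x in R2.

Let M have columns bj and N have columns fj. Then for every x, N [x]_W = x = M [x]_D, so P = N^(-1) M.
Since det N = 1, N^(-1) has integer entries; multiplying gives P = [[2, 0], [1, -2]].

[[2, 0], [1, -2]]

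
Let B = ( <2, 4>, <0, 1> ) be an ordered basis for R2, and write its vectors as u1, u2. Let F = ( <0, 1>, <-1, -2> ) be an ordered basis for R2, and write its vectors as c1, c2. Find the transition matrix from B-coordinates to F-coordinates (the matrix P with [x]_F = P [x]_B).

Take x = uj: its B-coordinates are the j-th standard unit vector, so P e_j — column j of P — equals [uj]_F.
u1 = 0·c1 - 2c2, giving column 1 = <0, -2>; repeating for each j gives P = [[0, 1], [-2, 0]].

[[0, 1], [-2, 0]]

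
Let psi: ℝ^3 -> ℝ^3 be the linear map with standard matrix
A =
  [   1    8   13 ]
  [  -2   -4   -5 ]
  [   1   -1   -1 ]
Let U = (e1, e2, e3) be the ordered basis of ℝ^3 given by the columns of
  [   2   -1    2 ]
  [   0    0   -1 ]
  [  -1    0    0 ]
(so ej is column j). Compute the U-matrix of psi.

[[-3, 1, -3], [3, -1, 0], [-1, -2, 0]]

The j-th column of [psi]_U is [psi(ej)]_U.
psi(e1) = A e1 = (-11, 1, 3) = -3e1 + 3e2 - e3, so column 1 is (-3, 3, -1).
Repeating for e2, e3 and assembling the columns gives [[-3, 1, -3], [3, -1, 0], [-1, -2, 0]].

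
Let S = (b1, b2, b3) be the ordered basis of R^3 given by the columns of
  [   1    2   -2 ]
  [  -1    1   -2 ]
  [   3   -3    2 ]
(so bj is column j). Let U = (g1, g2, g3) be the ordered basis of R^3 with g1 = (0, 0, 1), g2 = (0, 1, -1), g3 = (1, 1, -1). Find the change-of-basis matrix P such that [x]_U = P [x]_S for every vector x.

[[2, -2, 0], [-2, -1, 0], [1, 2, -2]]

Column j of P is [bj]_U, since P maps S-coordinates to U-coordinates.
Expressing b1 in U: b1 = 2g1 - 2g2 + g3, so column 1 of P is (2, -2, 1).
Doing the same for each bj gives P = [[2, -2, 0], [-2, -1, 0], [1, 2, -2]].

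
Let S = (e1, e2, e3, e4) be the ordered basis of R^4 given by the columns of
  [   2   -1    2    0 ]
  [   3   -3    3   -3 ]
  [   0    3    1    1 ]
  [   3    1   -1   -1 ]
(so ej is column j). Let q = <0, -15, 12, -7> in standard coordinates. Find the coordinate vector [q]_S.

Write q = c_1 e1 + ... + c_4 e4 and solve for the c_i.
Row-reducing the augmented matrix [M | q] gives c = (-1, 2, 2, 4).
Check: -e1 + 2e2 + 2e3 + 4e4 = <0, -15, 12, -7>.

<-1, 2, 2, 4>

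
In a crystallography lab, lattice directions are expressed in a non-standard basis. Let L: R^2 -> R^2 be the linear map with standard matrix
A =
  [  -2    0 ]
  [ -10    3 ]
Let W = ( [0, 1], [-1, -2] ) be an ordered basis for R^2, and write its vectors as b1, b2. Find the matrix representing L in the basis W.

[[3, 0], [0, -2]]

The j-th column of [L]_W is [L(bj)]_W.
L(b1) = A b1 = [0, 3] = 3b1 + 0·b2, so column 1 is [3, 0].
Repeating for b2 and assembling the columns gives [[3, 0], [0, -2]].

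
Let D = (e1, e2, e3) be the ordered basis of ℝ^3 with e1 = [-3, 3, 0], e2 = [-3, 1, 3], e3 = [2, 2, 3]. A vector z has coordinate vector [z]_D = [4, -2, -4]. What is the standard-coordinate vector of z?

[-14, 2, -18]

The coordinates say z = 4e1 - 2e2 - 4e3; adding the scaled basis vectors gives [-14, 2, -18].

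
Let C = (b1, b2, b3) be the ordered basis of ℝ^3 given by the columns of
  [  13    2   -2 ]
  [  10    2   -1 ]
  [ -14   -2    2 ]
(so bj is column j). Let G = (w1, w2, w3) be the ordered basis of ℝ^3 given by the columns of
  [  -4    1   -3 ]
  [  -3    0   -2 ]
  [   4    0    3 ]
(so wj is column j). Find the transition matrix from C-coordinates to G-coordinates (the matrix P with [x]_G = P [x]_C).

Let M have columns bj and N have columns wj. Then for every x, N [x]_G = x = M [x]_C, so P = N^(-1) M.
Since det N = 1, N^(-1) has integer entries; multiplying gives P = [[-2, -2, -1], [-1, 0, 0], [-2, 2, 2]].

[[-2, -2, -1], [-1, 0, 0], [-2, 2, 2]]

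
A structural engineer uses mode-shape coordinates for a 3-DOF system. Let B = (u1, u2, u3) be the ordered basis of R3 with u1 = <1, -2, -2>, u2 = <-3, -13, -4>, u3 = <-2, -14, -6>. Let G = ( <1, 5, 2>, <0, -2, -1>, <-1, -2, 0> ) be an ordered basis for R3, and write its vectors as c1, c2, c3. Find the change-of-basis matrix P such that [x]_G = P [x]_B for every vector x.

[[0, -1, -2], [2, 2, 2], [-1, 2, 0]]

Take x = uj: its B-coordinates are the j-th standard unit vector, so P e_j — column j of P — equals [uj]_G.
u1 = 0·c1 + 2c2 - c3, giving column 1 = <0, 2, -1>; repeating for each j gives P = [[0, -1, -2], [2, 2, 2], [-1, 2, 0]].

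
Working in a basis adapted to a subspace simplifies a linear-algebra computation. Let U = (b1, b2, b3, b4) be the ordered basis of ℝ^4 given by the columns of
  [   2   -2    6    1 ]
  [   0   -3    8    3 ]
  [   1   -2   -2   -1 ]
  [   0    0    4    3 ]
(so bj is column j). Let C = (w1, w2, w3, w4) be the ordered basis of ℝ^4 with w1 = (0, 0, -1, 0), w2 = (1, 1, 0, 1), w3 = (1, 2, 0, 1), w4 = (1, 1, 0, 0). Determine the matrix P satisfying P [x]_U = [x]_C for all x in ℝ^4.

[[-1, 2, 2, 1], [2, 1, 2, 1], [-2, -1, 2, 2], [2, -2, 2, -2]]

Let M have columns bj and N have columns wj. Then for every x, N [x]_C = x = M [x]_U, so P = N^(-1) M.
Since det N = 1, N^(-1) has integer entries; multiplying gives P = [[-1, 2, 2, 1], [2, 1, 2, 1], [-2, -1, 2, 2], [2, -2, 2, -2]].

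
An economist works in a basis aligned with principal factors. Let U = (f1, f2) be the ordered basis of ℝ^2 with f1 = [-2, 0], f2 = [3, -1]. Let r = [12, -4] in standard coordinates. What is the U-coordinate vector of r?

[r]_U is the unique c with M c = r, where M has columns f1, f2.
System: -2c_1 + 3c_2 = 12, 0c_1 - c_2 = -4; solving gives c_1 = 0, c_2 = 4.
Check: 0·f1 + 4f2 = [12, -4].

[0, 4]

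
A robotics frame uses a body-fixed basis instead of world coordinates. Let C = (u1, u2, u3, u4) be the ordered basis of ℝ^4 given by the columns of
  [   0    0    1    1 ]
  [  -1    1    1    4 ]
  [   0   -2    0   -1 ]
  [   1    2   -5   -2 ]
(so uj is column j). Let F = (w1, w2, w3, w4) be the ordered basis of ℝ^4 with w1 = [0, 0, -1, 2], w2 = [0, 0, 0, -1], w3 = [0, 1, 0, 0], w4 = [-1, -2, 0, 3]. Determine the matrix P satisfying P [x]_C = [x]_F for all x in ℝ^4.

[[0, 2, 0, 1], [-1, 2, 2, 1], [-1, 1, -1, 2], [0, 0, -1, -1]]

Take x = uj: its C-coordinates are the j-th standard unit vector, so P e_j — column j of P — equals [uj]_F.
u1 = 0·w1 - w2 - w3 + 0·w4, giving column 1 = [0, -1, -1, 0]; repeating for each j gives P = [[0, 2, 0, 1], [-1, 2, 2, 1], [-1, 1, -1, 2], [0, 0, -1, -1]].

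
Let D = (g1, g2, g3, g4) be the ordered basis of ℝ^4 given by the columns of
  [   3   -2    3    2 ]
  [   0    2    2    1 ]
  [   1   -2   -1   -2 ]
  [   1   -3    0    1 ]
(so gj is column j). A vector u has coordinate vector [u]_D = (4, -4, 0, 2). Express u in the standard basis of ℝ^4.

(24, -6, 8, 18)

By definition u = 4g1 - 4g2 + 0·g3 + 2g4.
Summing componentwise gives (24, -6, 8, 18).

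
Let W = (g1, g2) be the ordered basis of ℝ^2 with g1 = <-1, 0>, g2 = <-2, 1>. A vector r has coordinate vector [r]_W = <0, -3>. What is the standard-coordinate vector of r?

By definition r = 0·g1 - 3g2.
Summing componentwise gives <6, -3>.

<6, -3>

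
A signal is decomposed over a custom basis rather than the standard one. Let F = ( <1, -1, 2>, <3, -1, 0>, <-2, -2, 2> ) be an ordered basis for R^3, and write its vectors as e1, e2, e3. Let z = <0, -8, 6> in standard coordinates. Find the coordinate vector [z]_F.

[z]_F is the unique c with M c = z, where M has columns e1, ..., e3.
Row-reducing the augmented matrix [M | z] gives c = (0, 2, 3).
Check: 0·e1 + 2e2 + 3e3 = <0, -8, 6>.

<0, 2, 3>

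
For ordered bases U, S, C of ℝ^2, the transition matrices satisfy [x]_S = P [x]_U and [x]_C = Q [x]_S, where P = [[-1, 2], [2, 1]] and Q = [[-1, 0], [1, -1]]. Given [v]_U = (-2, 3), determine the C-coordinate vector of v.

First [v]_S = P [v]_U = (8, -1).
Then [v]_C = Q [v]_S = (-8, 9).

(-8, 9)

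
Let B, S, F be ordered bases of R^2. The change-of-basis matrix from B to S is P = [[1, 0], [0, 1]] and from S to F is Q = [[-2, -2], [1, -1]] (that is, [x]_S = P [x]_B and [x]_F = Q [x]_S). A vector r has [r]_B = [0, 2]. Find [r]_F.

[-4, -2]

Composing the changes, [r]_F = Q P [r]_B.
Q P = [[-2, -2], [1, -1]]; applying this to [0, 2] gives [-4, -2].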